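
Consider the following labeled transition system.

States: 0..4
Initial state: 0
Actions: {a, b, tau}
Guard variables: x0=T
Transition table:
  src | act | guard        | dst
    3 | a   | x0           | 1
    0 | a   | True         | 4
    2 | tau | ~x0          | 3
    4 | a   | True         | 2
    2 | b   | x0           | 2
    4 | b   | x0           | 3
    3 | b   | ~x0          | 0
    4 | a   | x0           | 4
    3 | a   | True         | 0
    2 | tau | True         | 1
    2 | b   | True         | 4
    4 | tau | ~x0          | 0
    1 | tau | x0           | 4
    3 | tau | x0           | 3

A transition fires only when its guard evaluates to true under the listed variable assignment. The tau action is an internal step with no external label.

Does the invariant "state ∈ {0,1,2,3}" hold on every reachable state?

Allowed set {0,1,2,3}
Reach set: {0,1,2,3,4}
  0: ✓
  1: ✓
  2: ✓
  3: ✓
  4: outside
witness against invariant: a → 4

Answer: INVARIANT VIOLATED at state 4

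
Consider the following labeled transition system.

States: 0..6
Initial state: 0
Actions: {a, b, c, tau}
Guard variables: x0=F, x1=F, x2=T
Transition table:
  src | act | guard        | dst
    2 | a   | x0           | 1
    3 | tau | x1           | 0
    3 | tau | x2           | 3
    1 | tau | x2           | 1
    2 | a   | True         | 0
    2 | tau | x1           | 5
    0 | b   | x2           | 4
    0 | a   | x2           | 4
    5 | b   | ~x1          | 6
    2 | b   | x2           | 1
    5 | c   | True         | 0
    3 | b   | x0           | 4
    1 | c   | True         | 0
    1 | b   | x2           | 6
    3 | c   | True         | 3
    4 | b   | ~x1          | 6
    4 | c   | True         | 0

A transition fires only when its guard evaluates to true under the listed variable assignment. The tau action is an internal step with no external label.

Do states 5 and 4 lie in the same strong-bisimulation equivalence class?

Compute ~ classes (split until stable):
  π0 = {{0,1,2,3,4,5,6}}
  π1 = {{0,2},{1},{3},{4,5},{6}}
  π2 = {{0},{1},{2},{3},{4,5},{6}}
6 equivalence class(es) (converged in 3)
[5]={4,5}  [4]={4,5}

Answer: BISIMILAR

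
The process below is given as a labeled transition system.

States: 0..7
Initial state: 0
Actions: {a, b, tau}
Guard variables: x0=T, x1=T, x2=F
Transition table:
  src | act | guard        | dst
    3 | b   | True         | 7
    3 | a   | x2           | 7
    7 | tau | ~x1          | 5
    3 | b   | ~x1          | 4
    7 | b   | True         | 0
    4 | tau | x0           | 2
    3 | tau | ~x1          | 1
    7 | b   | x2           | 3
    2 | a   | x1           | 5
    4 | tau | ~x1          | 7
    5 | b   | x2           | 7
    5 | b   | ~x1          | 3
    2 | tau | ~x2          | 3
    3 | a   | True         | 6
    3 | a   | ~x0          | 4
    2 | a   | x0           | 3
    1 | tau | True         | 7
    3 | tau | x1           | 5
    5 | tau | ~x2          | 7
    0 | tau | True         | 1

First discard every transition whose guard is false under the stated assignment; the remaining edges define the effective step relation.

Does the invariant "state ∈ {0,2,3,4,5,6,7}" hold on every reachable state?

Answer: INVARIANT VIOLATED at state 1

Working:
Inv-set: {0,2,3,4,5,6,7}
Reachable = {0,1,7}
  0: safe
  1: VIOLATES
  7: safe
reach 1 via tau — violates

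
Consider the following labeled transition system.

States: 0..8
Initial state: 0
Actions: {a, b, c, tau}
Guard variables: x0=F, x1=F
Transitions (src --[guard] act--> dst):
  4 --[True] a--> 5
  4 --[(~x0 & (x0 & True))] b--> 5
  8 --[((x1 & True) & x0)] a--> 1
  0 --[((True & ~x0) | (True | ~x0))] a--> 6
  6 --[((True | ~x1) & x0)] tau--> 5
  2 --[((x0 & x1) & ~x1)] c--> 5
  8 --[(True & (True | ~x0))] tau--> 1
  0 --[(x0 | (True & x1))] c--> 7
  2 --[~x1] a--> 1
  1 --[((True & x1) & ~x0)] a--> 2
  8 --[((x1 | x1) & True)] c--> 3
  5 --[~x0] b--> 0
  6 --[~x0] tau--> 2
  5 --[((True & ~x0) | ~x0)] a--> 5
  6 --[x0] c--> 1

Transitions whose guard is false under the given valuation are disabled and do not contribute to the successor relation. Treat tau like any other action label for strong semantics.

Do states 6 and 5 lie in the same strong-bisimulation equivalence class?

Answer: NOT BISIMILAR

Trace:
Compute ~ classes (split until stable):
  π0 = {{0,1,2,3,4,5,6,7,8}}
  π1 = {{0,2,4},{1,3,7},{5},{6,8}}
  π2 = {{0},{1,3,7},{2},{4},{5},{6},{8}}
7 equivalence class(es) (converged in 3)
[6]={6}  [5]={5}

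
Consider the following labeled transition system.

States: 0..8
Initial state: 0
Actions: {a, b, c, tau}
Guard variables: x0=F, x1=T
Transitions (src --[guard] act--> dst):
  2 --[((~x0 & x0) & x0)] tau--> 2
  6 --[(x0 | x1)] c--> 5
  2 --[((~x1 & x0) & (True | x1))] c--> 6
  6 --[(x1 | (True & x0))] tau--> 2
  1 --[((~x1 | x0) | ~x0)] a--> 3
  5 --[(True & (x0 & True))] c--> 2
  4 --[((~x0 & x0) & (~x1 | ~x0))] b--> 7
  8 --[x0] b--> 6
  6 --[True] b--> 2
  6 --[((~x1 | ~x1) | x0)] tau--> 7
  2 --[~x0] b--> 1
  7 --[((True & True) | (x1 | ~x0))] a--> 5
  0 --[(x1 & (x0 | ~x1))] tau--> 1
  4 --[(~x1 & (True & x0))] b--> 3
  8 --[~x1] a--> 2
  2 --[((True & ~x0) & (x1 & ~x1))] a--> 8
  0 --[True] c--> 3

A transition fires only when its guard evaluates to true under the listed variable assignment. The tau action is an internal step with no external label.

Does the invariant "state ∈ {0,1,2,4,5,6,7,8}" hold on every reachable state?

Allowed set {0,1,2,4,5,6,7,8}
Reachable = {0,3}
  0: ✓
  3: ✗ unsafe
counterexample path to 3: c

Answer: INVARIANT VIOLATED at state 3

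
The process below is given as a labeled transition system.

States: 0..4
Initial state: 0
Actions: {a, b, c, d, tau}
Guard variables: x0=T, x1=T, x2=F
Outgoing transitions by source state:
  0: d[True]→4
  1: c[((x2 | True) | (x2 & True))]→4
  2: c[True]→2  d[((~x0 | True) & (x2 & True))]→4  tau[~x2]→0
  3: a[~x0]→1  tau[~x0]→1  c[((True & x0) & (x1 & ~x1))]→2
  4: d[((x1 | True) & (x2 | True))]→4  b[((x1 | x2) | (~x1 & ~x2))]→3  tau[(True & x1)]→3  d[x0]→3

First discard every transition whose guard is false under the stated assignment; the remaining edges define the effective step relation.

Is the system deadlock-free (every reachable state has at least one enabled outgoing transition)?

Reachable = {0,3,4}
  0: d→4  [1 out]
  3: ∅  [STUCK]
  4: b→3  d→3  d→4  tau→3  [4 out]
Path to 3: d·d

Answer: DEADLOCK at state 3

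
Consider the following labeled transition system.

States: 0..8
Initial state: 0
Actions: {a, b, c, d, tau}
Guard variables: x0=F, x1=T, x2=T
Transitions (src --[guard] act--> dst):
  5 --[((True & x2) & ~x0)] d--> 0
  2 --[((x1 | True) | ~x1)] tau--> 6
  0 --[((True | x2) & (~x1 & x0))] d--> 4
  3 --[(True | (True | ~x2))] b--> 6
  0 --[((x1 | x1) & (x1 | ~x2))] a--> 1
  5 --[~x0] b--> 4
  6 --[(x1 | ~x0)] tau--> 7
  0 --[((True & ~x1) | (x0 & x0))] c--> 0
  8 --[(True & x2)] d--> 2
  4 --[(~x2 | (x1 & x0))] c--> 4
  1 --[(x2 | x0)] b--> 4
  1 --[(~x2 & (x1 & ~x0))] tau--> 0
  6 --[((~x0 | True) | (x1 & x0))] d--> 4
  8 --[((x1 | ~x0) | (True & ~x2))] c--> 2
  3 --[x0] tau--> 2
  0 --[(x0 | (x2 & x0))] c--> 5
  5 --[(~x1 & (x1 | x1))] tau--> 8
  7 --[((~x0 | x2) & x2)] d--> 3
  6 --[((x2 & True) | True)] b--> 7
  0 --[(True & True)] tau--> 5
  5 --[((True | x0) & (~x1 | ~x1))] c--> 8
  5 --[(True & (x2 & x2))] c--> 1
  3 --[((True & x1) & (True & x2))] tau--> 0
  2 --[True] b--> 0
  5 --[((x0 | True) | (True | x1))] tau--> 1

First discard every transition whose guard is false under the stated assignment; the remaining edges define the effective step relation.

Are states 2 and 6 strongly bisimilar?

Refine partition for ~:
  round 0: {{0,1,2,3,4,5,6,7,8}}
  round 1: {{0},{1},{2,3},{4},{5},{6},{7},{8}}
  round 2: {{0},{1},{2},{3},{4},{5},{6},{7},{8}}
Fixed point at round 3; 9 class(es).
[2]={2}  [6]={6}

Answer: NOT BISIMILAR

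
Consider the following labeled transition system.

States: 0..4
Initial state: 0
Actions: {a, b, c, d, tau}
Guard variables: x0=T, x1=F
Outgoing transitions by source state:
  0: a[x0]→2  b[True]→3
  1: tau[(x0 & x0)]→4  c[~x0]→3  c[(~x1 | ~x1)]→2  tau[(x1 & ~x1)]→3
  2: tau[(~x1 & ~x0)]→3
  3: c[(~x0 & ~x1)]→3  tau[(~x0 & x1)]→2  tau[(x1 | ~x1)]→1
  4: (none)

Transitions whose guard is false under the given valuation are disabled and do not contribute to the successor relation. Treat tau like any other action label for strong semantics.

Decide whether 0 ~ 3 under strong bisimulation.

Answer: NOT BISIMILAR

Trace:
Bisimulation quotient by refinement:
  π0 = {{0,1,2,3,4}}
  π1 = {{0},{1},{2,4},{3}}
Fixed point at round 2; 4 class(es).
0∈{0}, 3∈{3}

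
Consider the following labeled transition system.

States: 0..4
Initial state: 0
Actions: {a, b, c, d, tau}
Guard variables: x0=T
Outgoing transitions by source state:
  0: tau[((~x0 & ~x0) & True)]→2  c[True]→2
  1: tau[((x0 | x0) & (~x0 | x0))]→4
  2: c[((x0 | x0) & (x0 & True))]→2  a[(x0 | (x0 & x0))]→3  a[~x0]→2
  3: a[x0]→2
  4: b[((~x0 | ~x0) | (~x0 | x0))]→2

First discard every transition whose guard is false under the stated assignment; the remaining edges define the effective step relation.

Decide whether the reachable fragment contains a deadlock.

Reachable = {0,2,3}
  0: c→2  [1 out]
  2: a→3  c→2  [2 out]
  3: a→2  [1 out]

Answer: DEADLOCK-FREE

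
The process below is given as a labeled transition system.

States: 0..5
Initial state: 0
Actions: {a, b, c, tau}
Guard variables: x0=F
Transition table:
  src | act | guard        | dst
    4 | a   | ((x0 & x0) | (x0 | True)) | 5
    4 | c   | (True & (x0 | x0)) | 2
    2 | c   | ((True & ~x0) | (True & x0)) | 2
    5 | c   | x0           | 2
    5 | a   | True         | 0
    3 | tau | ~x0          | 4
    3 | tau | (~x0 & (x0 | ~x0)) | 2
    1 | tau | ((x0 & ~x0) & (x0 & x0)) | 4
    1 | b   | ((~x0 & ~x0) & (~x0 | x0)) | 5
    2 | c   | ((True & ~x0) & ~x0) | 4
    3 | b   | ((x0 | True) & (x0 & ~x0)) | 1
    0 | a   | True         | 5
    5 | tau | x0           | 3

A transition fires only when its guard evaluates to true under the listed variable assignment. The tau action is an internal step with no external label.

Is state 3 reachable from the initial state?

8 transition(s) survive guard evaluation.
L0 = {0}
L1 = {5}  cumulative {0,5}
Reach set: {0,5}

Answer: UNREACHABLE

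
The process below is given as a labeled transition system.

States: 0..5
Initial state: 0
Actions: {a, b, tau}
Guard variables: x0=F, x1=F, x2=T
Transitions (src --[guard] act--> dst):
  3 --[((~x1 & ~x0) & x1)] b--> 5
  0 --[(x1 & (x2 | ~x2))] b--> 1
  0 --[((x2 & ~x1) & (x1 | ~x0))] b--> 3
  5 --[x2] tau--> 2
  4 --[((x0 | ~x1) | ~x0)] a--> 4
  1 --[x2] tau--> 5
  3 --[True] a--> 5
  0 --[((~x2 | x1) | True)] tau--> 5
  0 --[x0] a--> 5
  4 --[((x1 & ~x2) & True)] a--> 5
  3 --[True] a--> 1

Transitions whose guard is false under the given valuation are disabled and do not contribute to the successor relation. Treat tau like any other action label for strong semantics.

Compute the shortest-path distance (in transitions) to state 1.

Layered search for 1:
  Layer 0: {0}
  Layer 1: {3,5}
  Layer 2: {1,2}
first hit 1 at d=2 via b·a

Answer: 2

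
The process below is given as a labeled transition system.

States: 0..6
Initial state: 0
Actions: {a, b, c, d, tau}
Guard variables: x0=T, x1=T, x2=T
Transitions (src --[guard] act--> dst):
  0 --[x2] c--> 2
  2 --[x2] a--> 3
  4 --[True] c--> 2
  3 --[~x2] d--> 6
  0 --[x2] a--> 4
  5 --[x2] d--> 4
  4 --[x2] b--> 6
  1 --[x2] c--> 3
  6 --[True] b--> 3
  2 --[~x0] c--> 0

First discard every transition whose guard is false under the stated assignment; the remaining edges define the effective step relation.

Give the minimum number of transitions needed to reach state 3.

Answer: 2

Trace:
BFS to 3:
  depth 0: {0}
  depth 1: {2,4}
  depth 2: {3,6}
first hit 3 at d=2 via c·a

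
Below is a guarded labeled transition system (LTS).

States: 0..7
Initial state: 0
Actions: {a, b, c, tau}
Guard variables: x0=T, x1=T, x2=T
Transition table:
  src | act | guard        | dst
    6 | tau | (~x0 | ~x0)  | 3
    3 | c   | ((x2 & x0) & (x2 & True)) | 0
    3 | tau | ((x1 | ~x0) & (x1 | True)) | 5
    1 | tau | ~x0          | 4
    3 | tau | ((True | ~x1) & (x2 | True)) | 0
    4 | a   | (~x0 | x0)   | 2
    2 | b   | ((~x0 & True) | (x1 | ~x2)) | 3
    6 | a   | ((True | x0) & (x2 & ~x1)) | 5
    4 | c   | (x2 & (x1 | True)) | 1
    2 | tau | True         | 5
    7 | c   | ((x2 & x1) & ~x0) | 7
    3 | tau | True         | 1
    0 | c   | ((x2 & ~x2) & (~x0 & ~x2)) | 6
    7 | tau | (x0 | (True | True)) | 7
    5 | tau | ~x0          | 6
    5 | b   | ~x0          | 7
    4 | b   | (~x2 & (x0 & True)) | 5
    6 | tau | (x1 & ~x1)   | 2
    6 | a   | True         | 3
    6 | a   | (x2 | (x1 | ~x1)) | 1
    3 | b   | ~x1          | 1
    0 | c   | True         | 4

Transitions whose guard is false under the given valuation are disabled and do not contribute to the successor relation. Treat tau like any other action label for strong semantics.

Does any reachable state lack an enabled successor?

Answer: DEADLOCK at state 1

Working:
Reachable = {0,1,2,3,4,5}
  0: c→4  [1 exit(s)]
  1: ∅  [no exit]
  2: b→3  tau→5  [2 exit(s)]
  3: c→0  tau→0  tau→1  tau→5  [4 exit(s)]
  4: a→2  c→1  [2 exit(s)]
  5: ∅  [no exit]
Path to 1: c·c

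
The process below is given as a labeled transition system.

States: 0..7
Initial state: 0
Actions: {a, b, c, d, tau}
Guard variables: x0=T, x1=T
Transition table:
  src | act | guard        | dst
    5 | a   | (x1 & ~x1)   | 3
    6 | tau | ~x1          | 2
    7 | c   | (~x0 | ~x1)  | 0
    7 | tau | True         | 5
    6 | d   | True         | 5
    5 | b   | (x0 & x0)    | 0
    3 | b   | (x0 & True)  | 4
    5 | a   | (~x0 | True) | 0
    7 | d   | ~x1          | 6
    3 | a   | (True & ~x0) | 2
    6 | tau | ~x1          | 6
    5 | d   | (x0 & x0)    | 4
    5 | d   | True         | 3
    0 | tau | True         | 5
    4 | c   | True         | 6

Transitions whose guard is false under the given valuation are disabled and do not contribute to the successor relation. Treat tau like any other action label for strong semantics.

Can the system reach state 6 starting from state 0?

Answer: REACHABLE

Analysis:
After dropping false guards: 9 live edges.
depth 0: {0}
depth 1: {5}  cumulative {0,5}
depth 2: {3,4}  cumulative {0,3,4,5}
depth 3: {6}  cumulative {0,3,4,5,6}
R = {0,3,4,5,6}
witness 6: tau·d·c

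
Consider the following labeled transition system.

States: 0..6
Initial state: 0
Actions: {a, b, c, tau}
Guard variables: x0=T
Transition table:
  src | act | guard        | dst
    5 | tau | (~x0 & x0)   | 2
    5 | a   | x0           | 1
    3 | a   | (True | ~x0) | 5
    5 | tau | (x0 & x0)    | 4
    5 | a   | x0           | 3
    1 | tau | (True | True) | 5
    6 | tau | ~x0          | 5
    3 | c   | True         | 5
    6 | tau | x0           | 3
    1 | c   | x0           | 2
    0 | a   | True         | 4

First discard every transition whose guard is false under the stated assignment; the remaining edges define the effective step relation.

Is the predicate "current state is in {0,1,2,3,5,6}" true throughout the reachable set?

Answer: INVARIANT VIOLATED at state 4

Analysis:
Inv-set: {0,1,2,3,5,6}
Reach set: {0,4}
  0: ✓
  4: ✗ unsafe
reach 4 via a — violates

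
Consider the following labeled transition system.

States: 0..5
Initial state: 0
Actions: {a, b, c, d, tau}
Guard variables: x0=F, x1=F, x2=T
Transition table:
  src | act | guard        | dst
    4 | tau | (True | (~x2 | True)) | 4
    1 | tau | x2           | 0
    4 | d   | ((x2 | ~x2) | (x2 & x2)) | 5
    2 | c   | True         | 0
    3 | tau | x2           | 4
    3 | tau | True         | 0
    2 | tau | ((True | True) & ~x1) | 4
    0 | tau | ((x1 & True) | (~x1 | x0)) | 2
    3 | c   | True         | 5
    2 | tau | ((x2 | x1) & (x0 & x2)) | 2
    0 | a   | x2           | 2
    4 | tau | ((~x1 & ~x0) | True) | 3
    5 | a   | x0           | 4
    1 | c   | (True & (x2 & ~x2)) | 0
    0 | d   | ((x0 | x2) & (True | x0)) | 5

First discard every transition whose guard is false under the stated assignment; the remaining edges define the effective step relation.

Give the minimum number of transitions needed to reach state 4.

Answer: 2

Working:
Layered search for 4:
  L0 = {0}
  L1 = {2,5}
  L2 = {4}
depth(4)=2, e.g. a·tau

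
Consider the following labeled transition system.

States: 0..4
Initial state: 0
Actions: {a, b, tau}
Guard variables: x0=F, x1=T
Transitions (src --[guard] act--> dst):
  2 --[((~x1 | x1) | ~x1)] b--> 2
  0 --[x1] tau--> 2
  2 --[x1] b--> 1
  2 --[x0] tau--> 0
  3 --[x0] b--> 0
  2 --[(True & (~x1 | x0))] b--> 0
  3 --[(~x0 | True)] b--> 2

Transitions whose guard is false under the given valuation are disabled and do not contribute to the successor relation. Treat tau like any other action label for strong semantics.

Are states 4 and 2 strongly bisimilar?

Refine partition for ~:
  π0 = {{0,1,2,3,4}}
  π1 = {{0},{1,4},{2,3}}
  π2 = {{0},{1,4},{2},{3}}
4 equivalence class(es) (converged in 3)
4∈{1,4}, 2∈{2}

Answer: NOT BISIMILAR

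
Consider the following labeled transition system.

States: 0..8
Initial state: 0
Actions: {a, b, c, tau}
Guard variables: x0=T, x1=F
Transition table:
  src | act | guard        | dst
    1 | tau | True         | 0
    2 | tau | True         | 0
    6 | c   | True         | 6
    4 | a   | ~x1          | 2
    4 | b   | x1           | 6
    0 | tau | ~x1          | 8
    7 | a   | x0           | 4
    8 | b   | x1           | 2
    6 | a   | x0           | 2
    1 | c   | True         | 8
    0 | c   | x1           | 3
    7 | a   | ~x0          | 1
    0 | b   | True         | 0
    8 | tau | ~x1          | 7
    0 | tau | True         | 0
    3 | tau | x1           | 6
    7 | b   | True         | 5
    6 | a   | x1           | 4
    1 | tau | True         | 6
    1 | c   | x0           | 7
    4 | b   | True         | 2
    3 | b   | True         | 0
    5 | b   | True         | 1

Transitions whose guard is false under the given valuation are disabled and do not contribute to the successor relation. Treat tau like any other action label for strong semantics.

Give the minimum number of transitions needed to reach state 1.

BFS to 1:
  depth 0: {0}
  depth 1: {8}
  depth 2: {7}
  depth 3: {4,5}
  depth 4: {1,2}
1 enters at depth 4; path tau·tau·b·b

Answer: 4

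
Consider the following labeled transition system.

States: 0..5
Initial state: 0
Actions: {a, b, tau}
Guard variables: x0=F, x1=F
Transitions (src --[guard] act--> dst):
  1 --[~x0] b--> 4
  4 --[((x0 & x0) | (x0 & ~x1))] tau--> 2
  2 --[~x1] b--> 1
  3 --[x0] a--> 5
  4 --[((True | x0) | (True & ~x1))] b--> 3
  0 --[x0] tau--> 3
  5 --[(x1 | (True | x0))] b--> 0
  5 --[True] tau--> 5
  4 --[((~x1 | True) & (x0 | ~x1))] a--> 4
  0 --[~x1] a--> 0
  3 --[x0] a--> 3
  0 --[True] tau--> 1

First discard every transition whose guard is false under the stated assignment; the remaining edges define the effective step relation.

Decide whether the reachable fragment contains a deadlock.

R = {0,1,3,4}
  0: a→0  tau→1  [2 out]
  1: b→4  [1 out]
  3: ∅  [STUCK]
  4: a→4  b→3  [2 out]
trace reaching 3: tau·b·b

Answer: DEADLOCK at state 3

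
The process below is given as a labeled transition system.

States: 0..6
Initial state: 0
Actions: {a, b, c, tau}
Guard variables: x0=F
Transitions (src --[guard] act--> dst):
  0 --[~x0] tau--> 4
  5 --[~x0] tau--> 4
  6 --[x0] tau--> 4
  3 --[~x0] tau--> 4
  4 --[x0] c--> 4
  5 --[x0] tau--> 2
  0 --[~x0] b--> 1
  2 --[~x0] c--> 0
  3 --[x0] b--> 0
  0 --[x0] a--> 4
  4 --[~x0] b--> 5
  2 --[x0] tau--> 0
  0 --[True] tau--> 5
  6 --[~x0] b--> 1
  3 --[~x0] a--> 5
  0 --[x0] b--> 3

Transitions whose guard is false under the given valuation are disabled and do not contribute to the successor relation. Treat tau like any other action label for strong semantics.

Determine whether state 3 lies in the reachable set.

After dropping false guards: 9 live edges.
Layer 0: {0}
Layer 1: {1,4,5}  now seen {0,1,4,5}
R = {0,1,4,5}

Answer: UNREACHABLE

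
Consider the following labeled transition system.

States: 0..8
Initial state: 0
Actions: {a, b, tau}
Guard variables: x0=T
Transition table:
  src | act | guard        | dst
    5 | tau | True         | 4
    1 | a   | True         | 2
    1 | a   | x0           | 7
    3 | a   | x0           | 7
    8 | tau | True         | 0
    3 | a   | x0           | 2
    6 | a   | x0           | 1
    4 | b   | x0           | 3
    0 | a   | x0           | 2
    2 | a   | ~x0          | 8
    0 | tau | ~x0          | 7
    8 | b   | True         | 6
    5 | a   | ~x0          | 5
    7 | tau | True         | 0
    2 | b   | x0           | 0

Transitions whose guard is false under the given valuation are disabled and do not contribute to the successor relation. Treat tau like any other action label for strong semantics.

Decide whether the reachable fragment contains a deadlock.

Reachable = {0,2}
  0: a→2  [1 exit(s)]
  2: b→0  [1 exit(s)]

Answer: DEADLOCK-FREE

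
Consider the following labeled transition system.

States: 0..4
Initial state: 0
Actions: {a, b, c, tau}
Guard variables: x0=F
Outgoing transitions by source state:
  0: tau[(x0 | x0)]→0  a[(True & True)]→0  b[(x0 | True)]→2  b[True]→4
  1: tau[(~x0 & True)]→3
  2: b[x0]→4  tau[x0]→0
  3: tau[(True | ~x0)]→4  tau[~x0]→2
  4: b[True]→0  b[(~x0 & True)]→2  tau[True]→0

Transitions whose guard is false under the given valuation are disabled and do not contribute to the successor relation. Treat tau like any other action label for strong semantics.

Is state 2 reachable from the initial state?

Answer: REACHABLE

Working:
9 transition(s) survive guard evaluation.
Layer 0: {0}
Layer 1: {2,4}  now seen {0,2,4}
Reach set: {0,2,4}
Path to 2: b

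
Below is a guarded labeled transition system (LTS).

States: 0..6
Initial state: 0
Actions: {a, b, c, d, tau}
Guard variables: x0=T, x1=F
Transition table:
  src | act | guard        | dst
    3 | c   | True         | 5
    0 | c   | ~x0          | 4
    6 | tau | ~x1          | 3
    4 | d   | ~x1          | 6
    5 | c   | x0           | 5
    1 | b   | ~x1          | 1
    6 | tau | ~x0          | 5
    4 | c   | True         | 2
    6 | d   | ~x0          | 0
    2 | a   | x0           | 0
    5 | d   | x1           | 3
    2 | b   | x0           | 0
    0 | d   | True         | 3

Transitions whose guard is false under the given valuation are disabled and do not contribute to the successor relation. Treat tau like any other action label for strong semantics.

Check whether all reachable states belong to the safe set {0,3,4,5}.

Inv-set: {0,3,4,5}
Reach set: {0,3,5}
  0: safe
  3: safe
  5: safe

Answer: INVARIANT HOLDS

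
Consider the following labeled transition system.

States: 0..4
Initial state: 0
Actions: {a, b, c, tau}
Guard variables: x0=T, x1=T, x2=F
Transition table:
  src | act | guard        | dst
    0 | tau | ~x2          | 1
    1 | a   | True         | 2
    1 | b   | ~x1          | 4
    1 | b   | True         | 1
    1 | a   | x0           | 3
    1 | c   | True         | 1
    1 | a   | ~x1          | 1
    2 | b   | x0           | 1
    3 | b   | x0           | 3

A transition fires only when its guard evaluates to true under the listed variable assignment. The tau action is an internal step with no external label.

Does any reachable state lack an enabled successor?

R = {0,1,2,3}
  0: tau→1  [deg 1]
  1: a→2  a→3  b→1  c→1  [deg 4]
  2: b→1  [deg 1]
  3: b→3  [deg 1]

Answer: DEADLOCK-FREE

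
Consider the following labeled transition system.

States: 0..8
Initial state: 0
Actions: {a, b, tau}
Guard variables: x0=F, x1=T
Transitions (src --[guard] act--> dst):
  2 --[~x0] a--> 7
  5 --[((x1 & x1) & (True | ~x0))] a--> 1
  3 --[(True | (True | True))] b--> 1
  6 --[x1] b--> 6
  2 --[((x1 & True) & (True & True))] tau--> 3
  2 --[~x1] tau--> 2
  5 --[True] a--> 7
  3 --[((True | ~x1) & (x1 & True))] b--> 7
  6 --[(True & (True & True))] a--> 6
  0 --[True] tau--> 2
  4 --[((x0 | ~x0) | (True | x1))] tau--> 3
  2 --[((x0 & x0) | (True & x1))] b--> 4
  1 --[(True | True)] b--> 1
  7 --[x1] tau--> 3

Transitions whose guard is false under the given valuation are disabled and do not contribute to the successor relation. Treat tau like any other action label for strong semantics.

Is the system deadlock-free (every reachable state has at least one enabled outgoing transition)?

Answer: DEADLOCK-FREE

Working:
Reachable = {0,1,2,3,4,7}
  0: tau→2  [1 exit(s)]
  1: b→1  [1 exit(s)]
  2: a→7  b→4  tau→3  [3 exit(s)]
  3: b→1  b→7  [2 exit(s)]
  4: tau→3  [1 exit(s)]
  7: tau→3  [1 exit(s)]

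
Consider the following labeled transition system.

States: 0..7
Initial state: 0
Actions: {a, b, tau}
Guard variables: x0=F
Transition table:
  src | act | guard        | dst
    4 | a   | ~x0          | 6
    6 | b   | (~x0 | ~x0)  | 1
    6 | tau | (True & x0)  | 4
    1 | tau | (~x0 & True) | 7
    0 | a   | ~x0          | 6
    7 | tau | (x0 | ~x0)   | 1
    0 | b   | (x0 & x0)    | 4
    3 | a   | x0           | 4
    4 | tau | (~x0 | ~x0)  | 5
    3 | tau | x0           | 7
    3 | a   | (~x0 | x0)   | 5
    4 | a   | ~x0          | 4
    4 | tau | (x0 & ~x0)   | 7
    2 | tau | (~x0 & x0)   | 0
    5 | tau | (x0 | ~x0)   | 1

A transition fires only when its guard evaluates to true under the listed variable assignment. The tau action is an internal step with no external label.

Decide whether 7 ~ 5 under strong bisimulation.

Answer: BISIMILAR

Analysis:
Refine partition for ~:
  π0 = {{0,1,2,3,4,5,6,7}}
  π1 = {{0,3},{1,5,7},{2},{4},{6}}
  π2 = {{0},{1,5,7},{2},{3},{4},{6}}
6 equivalence class(es) (converged in 3)
7∈{1,5,7}, 5∈{1,5,7}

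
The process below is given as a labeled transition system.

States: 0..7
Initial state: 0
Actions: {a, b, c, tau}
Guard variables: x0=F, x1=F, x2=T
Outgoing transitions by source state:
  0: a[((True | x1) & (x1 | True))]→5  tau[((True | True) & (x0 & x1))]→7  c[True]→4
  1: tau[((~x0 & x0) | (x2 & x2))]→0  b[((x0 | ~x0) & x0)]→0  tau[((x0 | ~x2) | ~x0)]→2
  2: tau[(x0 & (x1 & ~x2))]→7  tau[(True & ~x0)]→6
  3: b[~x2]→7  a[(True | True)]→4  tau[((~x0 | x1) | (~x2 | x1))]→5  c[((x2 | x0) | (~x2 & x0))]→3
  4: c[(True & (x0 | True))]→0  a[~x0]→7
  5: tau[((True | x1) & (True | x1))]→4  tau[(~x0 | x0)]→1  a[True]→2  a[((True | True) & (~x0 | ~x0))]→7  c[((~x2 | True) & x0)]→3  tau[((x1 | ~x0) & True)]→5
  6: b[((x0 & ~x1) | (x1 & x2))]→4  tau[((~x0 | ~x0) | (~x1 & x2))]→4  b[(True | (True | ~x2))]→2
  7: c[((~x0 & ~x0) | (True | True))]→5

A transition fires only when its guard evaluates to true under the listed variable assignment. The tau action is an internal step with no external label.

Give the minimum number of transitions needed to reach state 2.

Breadth-first toward 2:
  depth 0: {0}
  depth 1: {4,5}
  depth 2: {1,2,7}
2 enters at depth 2; path a·a

Answer: 2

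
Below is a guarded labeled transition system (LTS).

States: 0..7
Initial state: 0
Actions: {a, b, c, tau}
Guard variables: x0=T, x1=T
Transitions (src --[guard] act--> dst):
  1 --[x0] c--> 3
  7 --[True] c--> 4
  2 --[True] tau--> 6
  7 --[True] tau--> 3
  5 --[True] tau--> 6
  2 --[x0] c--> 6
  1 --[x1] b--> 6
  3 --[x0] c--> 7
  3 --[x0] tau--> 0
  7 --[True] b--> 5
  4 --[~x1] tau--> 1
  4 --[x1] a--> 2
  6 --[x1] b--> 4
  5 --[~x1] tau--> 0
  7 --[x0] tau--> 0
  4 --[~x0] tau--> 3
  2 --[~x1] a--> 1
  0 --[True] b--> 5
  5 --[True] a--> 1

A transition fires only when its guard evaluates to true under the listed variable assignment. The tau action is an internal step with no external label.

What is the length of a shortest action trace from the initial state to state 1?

Layered search for 1:
  Layer 0: {0}
  Layer 1: {5}
  Layer 2: {1,6}
depth(1)=2, e.g. b·a

Answer: 2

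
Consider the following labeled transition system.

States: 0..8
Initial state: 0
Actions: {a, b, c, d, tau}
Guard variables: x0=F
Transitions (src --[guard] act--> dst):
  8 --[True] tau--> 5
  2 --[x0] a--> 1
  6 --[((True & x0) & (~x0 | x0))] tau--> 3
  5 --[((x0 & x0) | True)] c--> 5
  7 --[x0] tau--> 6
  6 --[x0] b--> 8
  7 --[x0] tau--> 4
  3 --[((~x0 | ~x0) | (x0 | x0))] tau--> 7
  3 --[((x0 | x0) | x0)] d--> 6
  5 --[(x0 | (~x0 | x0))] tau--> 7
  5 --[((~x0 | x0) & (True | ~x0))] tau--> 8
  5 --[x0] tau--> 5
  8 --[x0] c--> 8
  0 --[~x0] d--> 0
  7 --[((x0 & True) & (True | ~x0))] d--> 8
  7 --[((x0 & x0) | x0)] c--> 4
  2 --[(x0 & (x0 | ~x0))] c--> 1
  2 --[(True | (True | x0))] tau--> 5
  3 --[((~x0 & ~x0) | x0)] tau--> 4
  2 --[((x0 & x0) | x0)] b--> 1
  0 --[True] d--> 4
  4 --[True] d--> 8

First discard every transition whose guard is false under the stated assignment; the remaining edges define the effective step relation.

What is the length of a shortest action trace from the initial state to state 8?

Breadth-first toward 8:
  L0 = {0}
  L1 = {4}
  L2 = {8}
depth(8)=2, e.g. d·d

Answer: 2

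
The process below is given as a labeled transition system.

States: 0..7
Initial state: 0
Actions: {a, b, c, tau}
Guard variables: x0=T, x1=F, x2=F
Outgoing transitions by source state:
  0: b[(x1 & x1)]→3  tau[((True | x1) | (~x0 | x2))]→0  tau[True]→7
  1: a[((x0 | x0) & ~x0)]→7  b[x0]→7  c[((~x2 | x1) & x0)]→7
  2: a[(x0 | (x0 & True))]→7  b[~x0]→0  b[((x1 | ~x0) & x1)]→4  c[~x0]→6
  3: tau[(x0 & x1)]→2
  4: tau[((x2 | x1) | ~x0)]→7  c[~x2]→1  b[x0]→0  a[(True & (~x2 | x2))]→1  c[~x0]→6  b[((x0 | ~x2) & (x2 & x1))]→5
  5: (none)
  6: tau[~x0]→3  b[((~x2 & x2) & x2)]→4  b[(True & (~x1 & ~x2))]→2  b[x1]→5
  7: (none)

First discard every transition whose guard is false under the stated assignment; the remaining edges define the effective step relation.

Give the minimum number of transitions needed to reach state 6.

Answer: UNREACHABLE

Trace:
Layered search for 6:
  Layer 0: {0}
  Layer 1: {7}
6 never appears.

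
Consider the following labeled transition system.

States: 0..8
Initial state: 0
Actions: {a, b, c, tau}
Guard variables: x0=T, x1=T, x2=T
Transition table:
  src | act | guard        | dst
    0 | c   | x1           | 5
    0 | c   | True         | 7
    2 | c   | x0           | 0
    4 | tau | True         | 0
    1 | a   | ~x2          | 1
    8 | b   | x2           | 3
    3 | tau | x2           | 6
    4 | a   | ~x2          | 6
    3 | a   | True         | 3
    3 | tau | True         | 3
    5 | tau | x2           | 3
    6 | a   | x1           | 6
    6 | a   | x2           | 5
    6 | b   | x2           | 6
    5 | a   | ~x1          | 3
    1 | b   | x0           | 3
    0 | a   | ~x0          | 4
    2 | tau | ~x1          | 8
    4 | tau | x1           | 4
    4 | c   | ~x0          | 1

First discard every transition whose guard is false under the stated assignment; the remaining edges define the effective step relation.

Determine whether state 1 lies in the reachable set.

Answer: UNREACHABLE

Trace:
Guard filter leaves 14 enabled edge(s).
L0 = {0}
L1 = {5,7}  now seen {0,5,7}
L2 = {3}  now seen {0,3,5,7}
L3 = {6}  now seen {0,3,5,6,7}
Reach set: {0,3,5,6,7}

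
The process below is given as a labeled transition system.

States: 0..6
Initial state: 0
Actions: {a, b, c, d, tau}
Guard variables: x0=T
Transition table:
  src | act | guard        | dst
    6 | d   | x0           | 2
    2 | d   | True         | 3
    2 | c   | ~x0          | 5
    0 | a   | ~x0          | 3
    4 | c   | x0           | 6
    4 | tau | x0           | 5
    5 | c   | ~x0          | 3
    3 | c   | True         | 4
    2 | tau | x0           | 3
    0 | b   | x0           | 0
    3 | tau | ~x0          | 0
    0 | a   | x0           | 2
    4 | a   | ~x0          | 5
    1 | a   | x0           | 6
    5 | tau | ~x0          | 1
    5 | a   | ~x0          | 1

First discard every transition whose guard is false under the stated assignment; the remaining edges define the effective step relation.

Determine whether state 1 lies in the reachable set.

After dropping false guards: 9 live edges.
L0 = {0}
L1 = {2}  cumulative {0,2}
L2 = {3}  cumulative {0,2,3}
L3 = {4}  cumulative {0,2,3,4}
L4 = {5,6}  cumulative {0,2,3,4,5,6}
R = {0,2,3,4,5,6}

Answer: UNREACHABLE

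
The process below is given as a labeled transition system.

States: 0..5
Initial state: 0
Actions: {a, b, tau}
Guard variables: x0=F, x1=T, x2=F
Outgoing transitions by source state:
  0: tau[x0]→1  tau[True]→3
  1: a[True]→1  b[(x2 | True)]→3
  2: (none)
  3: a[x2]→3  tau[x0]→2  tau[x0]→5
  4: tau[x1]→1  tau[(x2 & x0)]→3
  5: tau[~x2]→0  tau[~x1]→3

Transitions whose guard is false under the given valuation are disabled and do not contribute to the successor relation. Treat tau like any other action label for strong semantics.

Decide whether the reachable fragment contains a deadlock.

R = {0,3}
  0: tau→3  [1 out]
  3: ∅  [deadlock]
Path to 3: tau

Answer: DEADLOCK at state 3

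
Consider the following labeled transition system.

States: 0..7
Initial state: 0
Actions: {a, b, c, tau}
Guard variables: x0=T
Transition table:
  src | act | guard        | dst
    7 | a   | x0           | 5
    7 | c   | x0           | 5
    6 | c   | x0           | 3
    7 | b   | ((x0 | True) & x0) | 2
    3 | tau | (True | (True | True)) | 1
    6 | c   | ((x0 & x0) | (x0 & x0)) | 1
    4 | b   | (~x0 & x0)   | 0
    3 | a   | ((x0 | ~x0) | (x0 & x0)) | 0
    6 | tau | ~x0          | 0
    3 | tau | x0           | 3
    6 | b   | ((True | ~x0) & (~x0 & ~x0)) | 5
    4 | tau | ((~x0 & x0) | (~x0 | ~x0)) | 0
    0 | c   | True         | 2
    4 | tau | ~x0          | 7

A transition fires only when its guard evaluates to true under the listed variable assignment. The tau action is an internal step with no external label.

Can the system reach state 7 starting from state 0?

Answer: UNREACHABLE

Analysis:
9 transition(s) survive guard evaluation.
L0 = {0}
L1 = {2}  now seen {0,2}
Reach set: {0,2}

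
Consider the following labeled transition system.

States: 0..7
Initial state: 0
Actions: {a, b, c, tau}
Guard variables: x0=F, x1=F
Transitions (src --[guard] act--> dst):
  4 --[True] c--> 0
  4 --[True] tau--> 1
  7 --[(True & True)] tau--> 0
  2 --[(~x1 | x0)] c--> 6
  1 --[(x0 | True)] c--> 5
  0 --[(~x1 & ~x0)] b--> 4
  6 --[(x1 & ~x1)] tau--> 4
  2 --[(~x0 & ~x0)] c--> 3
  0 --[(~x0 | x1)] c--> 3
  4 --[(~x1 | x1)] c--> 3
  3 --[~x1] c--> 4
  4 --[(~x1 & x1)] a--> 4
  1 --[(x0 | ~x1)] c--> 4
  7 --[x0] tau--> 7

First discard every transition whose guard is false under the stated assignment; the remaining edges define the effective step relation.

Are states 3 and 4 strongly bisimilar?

Bisimulation quotient by refinement:
  π0 = {{0,1,2,3,4,5,6,7}}
  π1 = {{0},{1,2,3},{4},{5,6},{7}}
  π2 = {{0},{1},{2},{3},{4},{5,6},{7}}
stable after 3 split(s): 7 block(s)
class of 3: {3}; class of 4: {4}

Answer: NOT BISIMILAR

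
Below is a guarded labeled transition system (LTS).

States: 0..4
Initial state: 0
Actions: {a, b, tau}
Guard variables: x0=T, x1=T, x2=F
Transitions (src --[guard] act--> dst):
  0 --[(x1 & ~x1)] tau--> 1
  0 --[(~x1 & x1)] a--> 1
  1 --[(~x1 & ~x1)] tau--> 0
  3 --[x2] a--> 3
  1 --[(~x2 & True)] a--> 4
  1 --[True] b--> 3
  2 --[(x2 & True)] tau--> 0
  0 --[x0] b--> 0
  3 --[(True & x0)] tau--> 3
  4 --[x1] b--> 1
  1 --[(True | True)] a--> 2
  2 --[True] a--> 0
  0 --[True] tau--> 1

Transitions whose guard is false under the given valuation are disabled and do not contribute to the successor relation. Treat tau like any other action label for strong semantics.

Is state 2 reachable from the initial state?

Answer: REACHABLE

Analysis:
8 transition(s) survive guard evaluation.
depth 0: {0}
depth 1: {1}  now seen {0,1}
depth 2: {2,3,4}  now seen {0,1,2,3,4}
Reach set: {0,1,2,3,4}
trace reaching 2: tau·a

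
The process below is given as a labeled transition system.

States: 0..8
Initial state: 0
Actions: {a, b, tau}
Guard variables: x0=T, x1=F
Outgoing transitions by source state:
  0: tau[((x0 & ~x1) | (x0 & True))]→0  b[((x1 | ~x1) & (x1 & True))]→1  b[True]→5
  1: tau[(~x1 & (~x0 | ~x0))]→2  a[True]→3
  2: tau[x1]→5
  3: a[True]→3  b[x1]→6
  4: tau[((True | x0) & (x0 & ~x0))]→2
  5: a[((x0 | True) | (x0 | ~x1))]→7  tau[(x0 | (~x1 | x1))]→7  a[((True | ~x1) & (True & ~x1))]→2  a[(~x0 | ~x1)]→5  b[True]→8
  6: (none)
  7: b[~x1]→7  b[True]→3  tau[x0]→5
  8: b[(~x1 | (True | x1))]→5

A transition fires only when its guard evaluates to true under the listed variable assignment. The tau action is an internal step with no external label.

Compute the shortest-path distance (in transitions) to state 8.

Layered search for 8:
  L0 = {0}
  L1 = {5}
  L2 = {2,7,8}
8 enters at depth 2; path b·b

Answer: 2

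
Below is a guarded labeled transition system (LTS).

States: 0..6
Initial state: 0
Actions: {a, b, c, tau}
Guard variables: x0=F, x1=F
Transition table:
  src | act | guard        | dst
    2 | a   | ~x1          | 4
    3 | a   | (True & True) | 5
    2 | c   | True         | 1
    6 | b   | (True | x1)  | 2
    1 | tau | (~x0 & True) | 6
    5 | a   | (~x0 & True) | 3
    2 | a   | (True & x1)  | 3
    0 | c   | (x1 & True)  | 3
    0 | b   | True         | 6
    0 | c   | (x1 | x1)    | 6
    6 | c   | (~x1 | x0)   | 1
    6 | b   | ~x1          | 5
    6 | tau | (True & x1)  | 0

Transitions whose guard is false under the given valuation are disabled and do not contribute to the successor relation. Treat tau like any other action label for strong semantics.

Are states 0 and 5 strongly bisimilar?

Compute ~ classes (split until stable):
  π0 = {{0,1,2,3,4,5,6}}
  π1 = {{0},{1},{2},{3,5},{4},{6}}
stable after 2 split(s): 6 block(s)
0∈{0}, 5∈{3,5}

Answer: NOT BISIMILAR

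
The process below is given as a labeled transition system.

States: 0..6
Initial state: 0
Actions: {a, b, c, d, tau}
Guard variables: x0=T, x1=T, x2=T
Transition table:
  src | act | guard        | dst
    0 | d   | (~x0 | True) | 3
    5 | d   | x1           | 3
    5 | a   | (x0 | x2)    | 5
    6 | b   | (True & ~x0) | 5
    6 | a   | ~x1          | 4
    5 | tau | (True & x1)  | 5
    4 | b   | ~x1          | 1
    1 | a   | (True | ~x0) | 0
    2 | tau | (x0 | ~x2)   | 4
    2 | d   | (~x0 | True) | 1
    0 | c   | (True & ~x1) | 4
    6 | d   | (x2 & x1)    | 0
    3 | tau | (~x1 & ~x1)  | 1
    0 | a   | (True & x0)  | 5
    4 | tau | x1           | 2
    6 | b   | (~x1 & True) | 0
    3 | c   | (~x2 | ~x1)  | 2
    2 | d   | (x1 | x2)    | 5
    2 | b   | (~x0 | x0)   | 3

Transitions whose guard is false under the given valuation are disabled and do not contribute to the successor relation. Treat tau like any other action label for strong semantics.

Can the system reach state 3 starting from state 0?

12 transition(s) survive guard evaluation.
Layer 0: {0}
Layer 1: {3,5}  total {0,3,5}
Reach set: {0,3,5}
witness 3: d

Answer: REACHABLE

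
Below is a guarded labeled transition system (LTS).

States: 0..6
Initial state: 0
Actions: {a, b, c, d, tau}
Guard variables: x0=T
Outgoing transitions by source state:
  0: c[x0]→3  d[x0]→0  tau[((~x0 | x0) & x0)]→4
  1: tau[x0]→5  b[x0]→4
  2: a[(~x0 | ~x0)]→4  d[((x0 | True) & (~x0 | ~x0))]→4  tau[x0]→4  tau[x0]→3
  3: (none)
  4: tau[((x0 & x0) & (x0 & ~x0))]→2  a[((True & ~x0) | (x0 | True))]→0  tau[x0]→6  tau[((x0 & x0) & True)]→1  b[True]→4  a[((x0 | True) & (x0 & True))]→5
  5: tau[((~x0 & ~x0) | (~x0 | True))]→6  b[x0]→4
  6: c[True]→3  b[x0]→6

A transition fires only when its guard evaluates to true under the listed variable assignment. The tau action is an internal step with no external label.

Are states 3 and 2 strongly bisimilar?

Answer: NOT BISIMILAR

Analysis:
Bisimulation quotient by refinement:
  round 0: {{0,1,2,3,4,5,6}}
  round 1: {{0},{1,5},{2},{3},{4},{6}}
  round 2: {{0},{1},{2},{3},{4},{5},{6}}
Fixed point at round 3; 7 class(es).
[3]={3}  [2]={2}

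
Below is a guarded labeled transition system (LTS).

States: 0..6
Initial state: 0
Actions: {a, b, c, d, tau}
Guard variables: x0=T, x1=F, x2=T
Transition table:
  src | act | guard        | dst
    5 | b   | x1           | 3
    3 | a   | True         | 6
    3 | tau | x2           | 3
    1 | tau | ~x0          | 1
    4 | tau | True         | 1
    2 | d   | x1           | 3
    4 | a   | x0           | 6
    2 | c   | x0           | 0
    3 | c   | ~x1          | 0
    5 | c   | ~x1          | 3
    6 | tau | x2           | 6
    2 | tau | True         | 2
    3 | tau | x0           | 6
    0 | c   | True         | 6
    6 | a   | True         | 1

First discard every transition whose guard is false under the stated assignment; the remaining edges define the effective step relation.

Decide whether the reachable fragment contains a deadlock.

R = {0,1,6}
  0: c→6  [deg 1]
  1: ∅  [deadlock]
  6: a→1  tau→6  [deg 2]
witness 1: c·a

Answer: DEADLOCK at state 1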